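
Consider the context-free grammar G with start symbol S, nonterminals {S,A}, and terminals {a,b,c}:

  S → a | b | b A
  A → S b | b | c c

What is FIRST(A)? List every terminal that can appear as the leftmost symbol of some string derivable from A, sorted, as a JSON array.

Compute FIRST by fixpoint:
pass 1:
  A via A→b: +{b}
  A via A→c c: +{c}
  S via S→a: +{a}
  S via S→b: +{b}
  S: {a,b}  A: {b,c}
pass 2:
  A via A→S b: +{a}
  S: {a,b}  A: {a,b,c}
pass 3: done
  S: {a,b}  A: {a,b,c}

FIRST(A) = ["a", "b", "c"]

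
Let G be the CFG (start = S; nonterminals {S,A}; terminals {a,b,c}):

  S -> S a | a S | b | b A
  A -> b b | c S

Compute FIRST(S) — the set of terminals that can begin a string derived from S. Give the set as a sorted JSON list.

Compute FIRST by fixpoint:
[1]
  A via A→b b: +{b}
  A via A→c S: +{c}
  S via S→a S: +{a}
  S via S→b: +{b}
  FIRST[S]={a,b}  FIRST[A]={b,c}
[2] done
  FIRST[S]={a,b}  FIRST[A]={b,c}

FIRST(S) = ["a", "b"]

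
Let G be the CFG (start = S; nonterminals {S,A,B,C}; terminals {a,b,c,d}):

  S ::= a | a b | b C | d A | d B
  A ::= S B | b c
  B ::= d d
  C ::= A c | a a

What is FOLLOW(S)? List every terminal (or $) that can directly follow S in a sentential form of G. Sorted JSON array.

FIRST sets, iterate to fixpoint:
[1]
  A via A→b c: +{b}
  B via B→d d: +{d}
  C via C→A c: +{b}
  C via C→a a: +{a}
  S via S→a: +{a}
  S via S→b C: +{b}
  S via S→d A: +{d}
  FIRST(S)={a,b,d}  FIRST(A)={b}  FIRST(B)={d}  FIRST(C)={a,b}
[2]
  A via A→S B: +{a,d}
  C via C→A c: +{d}
  FIRST(S)={a,b,d}  FIRST(A)={a,b,d}  FIRST(B)={d}  FIRST(C)={a,b,d}
[3] (no change)
  FIRST(S)={a,b,d}  FIRST(A)={a,b,d}  FIRST(B)={d}  FIRST(C)={a,b,d}

FOLLOW iteration:
initialize: $ ∈ FOLLOW(S)
round 1:
  A→S B: FOLLOW(S) ⊇ FIRST(B) = {d}; new: +{d}
  C→A c: FOLLOW(A) ⊇ FIRST(c) = {c}; new: +{c}
  S→b C: FOLLOW(C) ⊇ FOLLOW(S) ⊇ {$,d}; new: +{$,d}
  S→d A: FOLLOW(A) ⊇ FOLLOW(S) ⊇ {$,d}; new: +{$,d}
  S→d B: FOLLOW(B) ⊇ FOLLOW(S) ⊇ {$,d}; new: +{$,d}
  FOLLOW[S]={$,d}  FOLLOW[A]={$,c,d}  FOLLOW[B]={$,d}  FOLLOW[C]={$,d}
round 2:
  A→S B: FOLLOW(B) ⊇ FOLLOW(A) ⊇ {$,c,d}; new: +{c}
  FOLLOW[S]={$,d}  FOLLOW[A]={$,c,d}  FOLLOW[B]={$,c,d}  FOLLOW[C]={$,d}
round 3: (stable)
  FOLLOW[S]={$,d}  FOLLOW[A]={$,c,d}  FOLLOW[B]={$,c,d}  FOLLOW[C]={$,d}

FOLLOW(S) = ["$", "d"]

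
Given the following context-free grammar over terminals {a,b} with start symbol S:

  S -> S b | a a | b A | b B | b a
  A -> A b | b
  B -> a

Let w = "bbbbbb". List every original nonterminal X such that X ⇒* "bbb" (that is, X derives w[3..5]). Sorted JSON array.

CNF form of G:
  S -> S T0 | T0 A | T0 B | T0 T1 | T1 T1
  A -> A T0 | b
  B -> a
  T0 -> b
  T1 -> a

CYK fill (cells [i..j] with 3 ≤ i ≤ j ≤ 5 only):
  T[3,3] 'b' = {A,T0}  orig:{A}
  T[4,4] 'b' = {A,T0}  orig:{A}
  T[5,5] 'b' = {A,T0}  orig:{A}
  T[3,4] 'bb' = {A,S}
  T[4,5] 'bb' = {A,S}
  T[3,5] 'bbb' = {A,S}

Original NTs in T[3,5] deriving "bbb": ["A", "S"]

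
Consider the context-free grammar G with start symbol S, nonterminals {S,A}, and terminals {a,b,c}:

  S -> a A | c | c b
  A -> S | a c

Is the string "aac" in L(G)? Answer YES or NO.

Convert to CNF:
  S -> T0 A | T1 T2 | c
  A -> T0 A | T0 T1 | T1 T2 | c
  T0 -> a
  T1 -> c
  T2 -> b

CYK fill:
  cell(0,0) a: {T0}  orig:{}
  cell(1,1) a: {T0}  orig:{}
  cell(2,2) c: {A,S,T1}  orig:{A,S}
  cell(0,1) aa: ∅
  cell(1,2) ac: {A,S}
  cell(0,2) aac: {A,S}

S ∈ T[0,2] ⇒ YES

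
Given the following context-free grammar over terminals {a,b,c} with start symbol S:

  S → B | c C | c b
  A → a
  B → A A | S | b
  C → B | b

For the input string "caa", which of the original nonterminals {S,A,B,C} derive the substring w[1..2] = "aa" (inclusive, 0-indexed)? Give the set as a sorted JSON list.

CNF form of G:
  S -> A A | T0 C | T0 T1 | b
  A -> a
  B -> A A | T0 C | T0 T1 | b
  C -> A A | T0 C | T0 T1 | b
  T0 -> c
  T1 -> b

CYK table (by increasing span), restricted to cells inside w[1..2]:
  [1..1]={A}  "a"
  [2..2]={A}  "a"
  [1..2]={B,C,S}  "aa"

Original NTs in T[1,2] deriving "aa": ["B", "C", "S"]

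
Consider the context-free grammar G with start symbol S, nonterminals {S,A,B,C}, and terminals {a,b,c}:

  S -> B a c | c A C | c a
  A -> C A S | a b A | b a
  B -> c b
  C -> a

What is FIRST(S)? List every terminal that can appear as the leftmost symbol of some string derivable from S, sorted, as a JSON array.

FIRST sets, iterate to fixpoint:
pass 1:
  A via A→a b A: +{a}
  A via A→b a: +{b}
  B via B→c b: +{c}
  C via C→a: +{a}
  S via S→B a c: +{c}
  FIRST[S]={c}  FIRST[A]={a,b}  FIRST[B]={c}  FIRST[C]={a}
pass 2: (stable)
  FIRST[S]={c}  FIRST[A]={a,b}  FIRST[B]={c}  FIRST[C]={a}

FIRST(S) = ["c"]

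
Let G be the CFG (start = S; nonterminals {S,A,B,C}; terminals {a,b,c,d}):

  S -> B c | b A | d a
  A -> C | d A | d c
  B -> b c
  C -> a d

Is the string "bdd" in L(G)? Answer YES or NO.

Convert to CNF:
  S -> B T2 | T1 T0 | T3 A
  A -> T0 T1 | T1 A | T1 T2
  B -> T3 T2
  C -> T0 T1
  T0 -> a
  T1 -> d
  T2 -> c
  T3 -> b

CYK table (by increasing span):
  T[0,0] 'b' = {T3}  orig:{}
  T[1,1] 'd' = {T1}  orig:{}
  T[2,2] 'd' = {T1}  orig:{}
  T[0,1] 'bd' = ∅
  T[1,2] 'dd' = ∅
  T[0,2] 'bdd' = ∅

S ∉ T[0,2] ⇒ NO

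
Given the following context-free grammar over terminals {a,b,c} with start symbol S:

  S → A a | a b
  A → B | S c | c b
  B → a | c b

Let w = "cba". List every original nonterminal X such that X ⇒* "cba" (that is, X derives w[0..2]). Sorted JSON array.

CNF form of G:
  S -> A T2 | T2 T1
  A -> S T0 | T0 T1 | a
  B -> T0 T1 | a
  T0 -> c
  T1 -> b
  T2 -> a

CYK fill, restricted to cells inside w[0..2]:
  [0..0]={T0}  "c"  orig:{}
  [1..1]={T1}  "b"  orig:{}
  [2..2]={A,B,T2}  "a"  orig:{A,B}
  [0..1]={A,B}  "cb"
  [1..2]=∅  "ba"
  [0..2]={S}  "cba"

Original NTs in T[0,2] deriving "cba": ["S"]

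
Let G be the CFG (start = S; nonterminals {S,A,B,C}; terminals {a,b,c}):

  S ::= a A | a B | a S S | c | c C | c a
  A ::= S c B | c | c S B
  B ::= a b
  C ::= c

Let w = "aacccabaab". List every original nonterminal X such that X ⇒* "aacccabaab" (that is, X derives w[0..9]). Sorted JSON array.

CNF form of G:
  S -> T0 C | T0 T1 | T1 A | T1 B | T1 X5 | c
  A -> S X3 | T0 X4 | c
  B -> T1 T2
  C -> c
  T0 -> c
  T1 -> a
  T2 -> b
  X3 -> T0 B
  X4 -> S B
  X5 -> S S

CYK fill, restricted to cells inside w[0..9]:
  [0..0]={T1}  "a"  orig:{}
  [1..1]={T1}  "a"  orig:{}
  [2..2]={A,C,S,T0}  "c"  orig:{A,C,S}
  [3..3]={A,C,S,T0}  "c"  orig:{A,C,S}
  [4..4]={A,C,S,T0}  "c"  orig:{A,C,S}
  [5..5]={T1}  "a"  orig:{}
  [6..6]={T2}  "b"  orig:{}
  [7..7]={T1}  "a"  orig:{}
  [8..8]={T1}  "a"  orig:{}
  [9..9]={T2}  "b"  orig:{}
  [0..1]=∅  "aa"
  [1..2]={S}  "ac"
  [2..3]={S,X5}  "cc"  orig:{S}
  [3..4]={S,X5}  "cc"  orig:{S}
  [4..5]={S}  "ca"
  [5..6]={B}  "ab"
  [6..7]=∅  "ba"
  [7..8]=∅  "aa"
  [8..9]={B}  "ab"
  [0..2]=∅  "aac"
  [1..3]={S,X5}  "acc"  orig:{S}
  [2..4]={X5}  "ccc"  orig:{}
  [3..5]={X5}  "cca"  orig:{}
  [4..6]={X3,X4}  "cab"  orig:{}
  [5..7]=∅  "aba"
  [6..8]=∅  "baa"
  [7..9]={S}  "aab"
  [0..3]={S}  "aacc"
  [1..4]={S,X5}  "accc"  orig:{S}
  [2..5]={X5}  "ccca"  orig:{}
  [3..6]={A,X4}  "ccab"  orig:{A}
  [4..7]=∅  "caba"
  [5..8]=∅  "abaa"
  [6..9]=∅  "baab"
  [0..4]={S,X5}  "aaccc"  orig:{S}
  [1..5]={S,X5}  "accca"  orig:{S}
  [2..6]={A}  "cccab"
  [3..7]=∅  "ccaba"
  [4..8]=∅  "cabaa"
  [5..9]=∅  "abaab"
  [0..5]={S,X5}  "aaccca"  orig:{S}
  [1..6]={A,S,X4}  "acccab"  orig:{A,S}
  [2..7]=∅  "cccaba"
  [3..8]=∅  "ccabaa"
  [4..9]=∅  "cabaab"
  [0..6]={A,S,X4}  "aacccab"  orig:{A,S}
  [1..7]=∅  "acccaba"
  [2..8]=∅  "cccabaa"
  [3..9]=∅  "ccabaab"
  [0..7]=∅  "aacccaba"
  [1..8]=∅  "acccabaa"
  [2..9]=∅  "cccabaab"
  [0..8]=∅  "aacccabaa"
  [1..9]={X5}  "acccabaab"  orig:{}
  [0..9]={S,X5}  "aacccabaab"  orig:{S}

Original NTs in T[0,9] deriving "aacccabaab": ["S"]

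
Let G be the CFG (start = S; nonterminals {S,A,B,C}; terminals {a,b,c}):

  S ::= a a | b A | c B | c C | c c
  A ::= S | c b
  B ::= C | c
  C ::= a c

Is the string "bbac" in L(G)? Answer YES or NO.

Convert to CNF:
  S -> T0 T0 | T1 A | T2 B | T2 C | T2 T2
  A -> T0 T0 | T1 A | T2 B | T2 C | T2 T1 | T2 T2
  B -> T0 T2 | c
  C -> T0 T2
  T0 -> a
  T1 -> b
  T2 -> c

CYK table (by increasing span):
  T[0,0] 'b' = {T1}  orig:{}
  T[1,1] 'b' = {T1}  orig:{}
  T[2,2] 'a' = {T0}  orig:{}
  T[3,3] 'c' = {B,T2}  orig:{B}
  T[0,1] 'bb' = ∅
  T[1,2] 'ba' = ∅
  T[2,3] 'ac' = {B,C}
  T[0,2] 'bba' = ∅
  T[1,3] 'bac' = ∅
  T[0,3] 'bbac' = ∅

S ∉ T[0,3] ⇒ NO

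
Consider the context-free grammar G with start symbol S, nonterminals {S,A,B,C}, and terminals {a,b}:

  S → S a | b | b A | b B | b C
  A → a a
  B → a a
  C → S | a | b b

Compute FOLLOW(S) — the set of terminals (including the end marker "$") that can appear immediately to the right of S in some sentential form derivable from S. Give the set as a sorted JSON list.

FIRST sets, iterate to fixpoint:
iter 1:
  A via A→a a: +{a}
  B via B→a a: +{a}
  C via C→a: +{a}
  C via C→b b: +{b}
  S via S→b: +{b}
  FIRST[S]={b}  FIRST[A]={a}  FIRST[B]={a}  FIRST[C]={a,b}
iter 2: — fixpoint
  FIRST[S]={b}  FIRST[A]={a}  FIRST[B]={a}  FIRST[C]={a,b}

FOLLOW iteration:
FOLLOW(S) := {$}
[1]
  S→S a: FOLLOW(S) ⊇ FIRST(a) = {a}; new: +{a}
  S→b A: FOLLOW(A) ⊇ FOLLOW(S) ⊇ {$,a}; new: +{$,a}
  S→b B: FOLLOW(B) ⊇ FOLLOW(S) ⊇ {$,a}; new: +{$,a}
  S→b C: FOLLOW(C) ⊇ FOLLOW(S) ⊇ {$,a}; new: +{$,a}
  FOLLOW(S)={$,a}  FOLLOW(A)={$,a}  FOLLOW(B)={$,a}  FOLLOW(C)={$,a}
[2] (no change)
  FOLLOW(S)={$,a}  FOLLOW(A)={$,a}  FOLLOW(B)={$,a}  FOLLOW(C)={$,a}

FOLLOW(S) = ["$", "a"]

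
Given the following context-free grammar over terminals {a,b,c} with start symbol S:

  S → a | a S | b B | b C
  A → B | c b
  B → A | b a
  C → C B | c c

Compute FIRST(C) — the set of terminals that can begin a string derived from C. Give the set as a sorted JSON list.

FIRST iteration:
round 1:
  A via A→c b: +{c}
  B via B→A: +{c}
  B via B→b a: +{b}
  C via C→c c: +{c}
  S via S→a: +{a}
  S via S→b B: +{b}
  S: {a,b}  A: {c}  B: {b,c}  C: {c}
round 2:
  A via A→B: +{b}
  S: {a,b}  A: {b,c}  B: {b,c}  C: {c}
round 3: done
  S: {a,b}  A: {b,c}  B: {b,c}  C: {c}

FIRST(C) = ["c"]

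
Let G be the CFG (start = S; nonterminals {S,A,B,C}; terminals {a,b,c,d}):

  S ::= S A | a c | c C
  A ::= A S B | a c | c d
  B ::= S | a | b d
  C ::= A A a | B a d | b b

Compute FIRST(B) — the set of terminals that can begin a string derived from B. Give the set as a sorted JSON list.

Compute FIRST by fixpoint:
round 1:
  A via A→a c: +{a}
  A via A→c d: +{c}
  B via B→a: +{a}
  B via B→b d: +{b}
  C via C→A A a: +{a,c}
  C via C→B a d: +{b}
  S via S→a c: +{a}
  S via S→c C: +{c}
  S: {a,c}  A: {a,c}  B: {a,b}  C: {a,b,c}
round 2:
  B via B→S: +{c}
  S: {a,c}  A: {a,c}  B: {a,b,c}  C: {a,b,c}
round 3: done
  S: {a,c}  A: {a,c}  B: {a,b,c}  C: {a,b,c}

FIRST(B) = ["a", "b", "c"]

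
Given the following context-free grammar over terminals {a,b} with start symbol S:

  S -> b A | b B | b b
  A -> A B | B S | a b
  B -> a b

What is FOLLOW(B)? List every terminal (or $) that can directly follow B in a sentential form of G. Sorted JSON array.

Compute FIRST by fixpoint:
[1]
  A via A→a b: +{a}
  B via B→a b: +{a}
  S via S→b A: +{b}
  FIRST[S]={b}  FIRST[A]={a}  FIRST[B]={a}
[2] (no change)
  FIRST[S]={b}  FIRST[A]={a}  FIRST[B]={a}

Compute FOLLOW by fixpoint:
FOLLOW(S) := {$}
pass 1:
  A→A B: FOLLOW(A) ⊇ FIRST(B) = {a}; new: +{a}
  A→A B: FOLLOW(B) ⊇ FOLLOW(A) ⊇ {a}; new: +{a}
  A→B S: FOLLOW(B) ⊇ FIRST(S) = {b}; new: +{b}
  A→B S: FOLLOW(S) ⊇ FOLLOW(A) ⊇ {a}; new: +{a}
  S→b A: FOLLOW(A) ⊇ FOLLOW(S) ⊇ {$,a}; new: +{$}
  S→b B: FOLLOW(B) ⊇ FOLLOW(S) ⊇ {$,a}; new: +{$}
  FOLLOW[S]={$,a}  FOLLOW[A]={$,a}  FOLLOW[B]={$,a,b}
pass 2: — fixpoint
  FOLLOW[S]={$,a}  FOLLOW[A]={$,a}  FOLLOW[B]={$,a,b}

FOLLOW(B) = ["$", "a", "b"]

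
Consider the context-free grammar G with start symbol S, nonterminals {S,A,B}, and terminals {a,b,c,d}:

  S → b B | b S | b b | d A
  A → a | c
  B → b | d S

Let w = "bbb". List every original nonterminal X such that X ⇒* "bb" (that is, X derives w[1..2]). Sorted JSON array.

Convert to CNF:
  S -> T0 A | T1 B | T1 S | T1 T1
  A -> a | c
  B -> T0 S | b
  T0 -> d
  T1 -> b

Fill CYK table bottom-up (cells [i..j] with 1 ≤ i ≤ j ≤ 2 only):
  [1..1]={B,T1}  "b"  orig:{B}
  [2..2]={B,T1}  "b"  orig:{B}
  [1..2]={S}  "bb"

Original NTs in T[1,2] deriving "bb": ["S"]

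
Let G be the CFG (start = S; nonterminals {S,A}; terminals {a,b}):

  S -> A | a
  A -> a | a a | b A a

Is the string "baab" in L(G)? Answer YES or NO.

CNF form of G:
  S -> T0 T0 | T1 X3 | a
  A -> T0 T0 | T1 X2 | a
  T0 -> a
  T1 -> b
  X2 -> A T0
  X3 -> A T0

CYK table (by increasing span):
  T[0,0] 'b' = {T1}  orig:{}
  T[1,1] 'a' = {A,S,T0}  orig:{A,S}
  T[2,2] 'a' = {A,S,T0}  orig:{A,S}
  T[3,3] 'b' = {T1}  orig:{}
  T[0,1] 'ba' = ∅
  T[1,2] 'aa' = {A,S,X2,X3}  orig:{A,S}
  T[2,3] 'ab' = ∅
  T[0,2] 'baa' = {A,S}
  T[1,3] 'aab' = ∅
  T[0,3] 'baab' = ∅

S ∉ T[0,3] ⇒ NO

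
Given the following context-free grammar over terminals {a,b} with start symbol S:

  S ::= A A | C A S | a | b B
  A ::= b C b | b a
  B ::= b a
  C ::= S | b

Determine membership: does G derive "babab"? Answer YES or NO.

CNF form of G:
  S -> A A | C X4 | T0 B | a
  A -> T0 T1 | T0 X2
  B -> T0 T1
  C -> A A | C X3 | T0 B | a | b
  T0 -> b
  T1 -> a
  X2 -> C T0
  X3 -> A S
  X4 -> A S

CYK fill:
  [0..0]={C,T0}  "b"  orig:{C}
  [1..1]={C,S,T1}  "a"  orig:{C,S}
  [2..2]={C,T0}  "b"  orig:{C}
  [3..3]={C,S,T1}  "a"  orig:{C,S}
  [4..4]={C,T0}  "b"  orig:{C}
  [0..1]={A,B}  "ba"
  [1..2]={X2}  "ab"  orig:{}
  [2..3]={A,B}  "ba"
  [3..4]={X2}  "ab"  orig:{}
  [0..2]={A}  "bab"
  [1..3]=∅  "aba"
  [2..4]={A}  "bab"
  [0..3]={C,S,X3,X4}  "baba"  orig:{C,S}
  [1..4]=∅  "abab"
  [0..4]={C,S,X2}  "babab"  orig:{C,S}

S ∈ T[0,4] ⇒ YES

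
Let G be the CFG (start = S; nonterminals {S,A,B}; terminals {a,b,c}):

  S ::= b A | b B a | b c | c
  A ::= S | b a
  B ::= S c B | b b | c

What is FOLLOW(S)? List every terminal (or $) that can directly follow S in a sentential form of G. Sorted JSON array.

Compute FIRST by fixpoint:
iter 1:
  A via A→b a: +{b}
  B via B→b b: +{b}
  B via B→c: +{c}
  S via S→b A: +{b}
  S via S→c: +{c}
  S: {b,c}  A: {b}  B: {b,c}
iter 2:
  A via A→S: +{c}
  S: {b,c}  A: {b,c}  B: {b,c}
iter 3: (stable)
  S: {b,c}  A: {b,c}  B: {b,c}

FOLLOW iteration:
seed FOLLOW(S) with $
round 1:
  B→S c B: FOLLOW(S) ⊇ FIRST(c) = {c}; new: +{c}
  S→b A: FOLLOW(A) ⊇ FOLLOW(S) ⊇ {$,c}; new: +{$,c}
  S→b B a: FOLLOW(B) ⊇ FIRST(a) = {a}; new: +{a}
  FOLLOW(S)={$,c}  FOLLOW(A)={$,c}  FOLLOW(B)={a}
round 2: — fixpoint
  FOLLOW(S)={$,c}  FOLLOW(A)={$,c}  FOLLOW(B)={a}

FOLLOW(S) = ["$", "c"]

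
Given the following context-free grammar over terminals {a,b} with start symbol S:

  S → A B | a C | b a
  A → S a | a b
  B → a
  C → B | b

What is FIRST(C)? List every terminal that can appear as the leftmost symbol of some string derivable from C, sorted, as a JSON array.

Compute FIRST by fixpoint:
[1]
  A via A→a b: +{a}
  B via B→a: +{a}
  C via C→B: +{a}
  C via C→b: +{b}
  S via S→A B: +{a}
  S via S→b a: +{b}
  S: {a,b}  A: {a}  B: {a}  C: {a,b}
[2]
  A via A→S a: +{b}
  S: {a,b}  A: {a,b}  B: {a}  C: {a,b}
[3] (stable)
  S: {a,b}  A: {a,b}  B: {a}  C: {a,b}

FIRST(C) = ["a", "b"]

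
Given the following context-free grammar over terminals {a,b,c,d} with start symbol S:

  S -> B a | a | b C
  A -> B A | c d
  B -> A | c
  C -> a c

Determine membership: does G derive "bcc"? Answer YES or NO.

Convert to CNF:
  S -> B T2 | T3 C | a
  A -> B A | T0 T1
  B -> B A | T0 T1 | c
  C -> T2 T0
  T0 -> c
  T1 -> d
  T2 -> a
  T3 -> b

CYK fill:
  [0..0]={T3}  "b"  orig:{}
  [1..1]={B,T0}  "c"  orig:{B}
  [2..2]={B,T0}  "c"  orig:{B}
  [0..1]=∅  "bc"
  [1..2]=∅  "cc"
  [0..2]=∅  "bcc"

S ∉ T[0,2] ⇒ NO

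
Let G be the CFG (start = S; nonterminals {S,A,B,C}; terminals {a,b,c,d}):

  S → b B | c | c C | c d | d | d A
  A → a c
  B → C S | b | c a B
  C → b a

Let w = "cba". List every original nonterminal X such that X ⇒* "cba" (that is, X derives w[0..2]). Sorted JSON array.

Convert to CNF:
  S -> T1 C | T1 T3 | T2 B | T3 A | c | d
  A -> T0 T1
  B -> C S | T1 X4 | b
  C -> T2 T0
  T0 -> a
  T1 -> c
  T2 -> b
  T3 -> d
  X4 -> T0 B

Fill CYK table bottom-up — only the sub-triangle for w[0..2]:
  [0..0]={S,T1}  "c"  orig:{S}
  [1..1]={B,T2}  "b"  orig:{B}
  [2..2]={T0}  "a"  orig:{}
  [0..1]=∅  "cb"
  [1..2]={C}  "ba"
  [0..2]={S}  "cba"

Original NTs in T[0,2] deriving "cba": ["S"]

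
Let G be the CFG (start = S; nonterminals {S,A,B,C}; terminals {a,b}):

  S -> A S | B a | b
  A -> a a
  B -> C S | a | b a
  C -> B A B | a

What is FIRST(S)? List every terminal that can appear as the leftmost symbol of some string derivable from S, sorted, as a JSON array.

FIRST iteration:
pass 1:
  A via A→a a: +{a}
  B via B→a: +{a}
  B via B→b a: +{b}
  C via C→B A B: +{a,b}
  S via S→A S: +{a}
  S via S→B a: +{b}
  FIRST(S)={a,b}  FIRST(A)={a}  FIRST(B)={a,b}  FIRST(C)={a,b}
pass 2: — fixpoint
  FIRST(S)={a,b}  FIRST(A)={a}  FIRST(B)={a,b}  FIRST(C)={a,b}

FIRST(S) = ["a", "b"]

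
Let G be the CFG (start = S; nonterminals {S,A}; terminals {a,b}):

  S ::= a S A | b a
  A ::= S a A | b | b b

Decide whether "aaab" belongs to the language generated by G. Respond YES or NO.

Convert to CNF:
  S -> T0 X3 | T1 T0
  A -> S X2 | T1 T1 | b
  T0 -> a
  T1 -> b
  X2 -> T0 A
  X3 -> S A

CYK table (by increasing span):
  [0..0]={T0}  "a"  orig:{}
  [1..1]={T0}  "a"  orig:{}
  [2..2]={T0}  "a"  orig:{}
  [3..3]={A,T1}  "b"  orig:{A}
  [0..1]=∅  "aa"
  [1..2]=∅  "aa"
  [2..3]={X2}  "ab"  orig:{}
  [0..2]=∅  "aaa"
  [1..3]=∅  "aab"
  [0..3]=∅  "aaab"

S ∉ T[0,3] ⇒ NO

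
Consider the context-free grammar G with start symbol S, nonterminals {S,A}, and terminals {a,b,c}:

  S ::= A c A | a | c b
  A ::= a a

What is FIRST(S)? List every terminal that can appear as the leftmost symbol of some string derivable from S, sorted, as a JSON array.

FIRST iteration:
iter 1:
  A via A→a a: +{a}
  S via S→A c A: +{a}
  S via S→c b: +{c}
  FIRST(S)={a,c}  FIRST(A)={a}
iter 2: — fixpoint
  FIRST(S)={a,c}  FIRST(A)={a}

FIRST(S) = ["a", "c"]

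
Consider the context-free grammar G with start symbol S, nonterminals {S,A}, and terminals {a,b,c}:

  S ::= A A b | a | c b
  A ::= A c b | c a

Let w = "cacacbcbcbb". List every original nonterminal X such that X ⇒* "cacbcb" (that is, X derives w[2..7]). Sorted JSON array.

CNF form of G:
  S -> A X4 | T0 T1 | a
  A -> A X3 | T0 T2
  T0 -> c
  T1 -> b
  T2 -> a
  X3 -> T0 T1
  X4 -> A T1

CYK table (by increasing span) (cells [i..j] with 2 ≤ i ≤ j ≤ 7 only):
  T[2,2] 'c' = {T0}  orig:{}
  T[3,3] 'a' = {S,T2}  orig:{S}
  T[4,4] 'c' = {T0}  orig:{}
  T[5,5] 'b' = {T1}  orig:{}
  T[6,6] 'c' = {T0}  orig:{}
  T[7,7] 'b' = {T1}  orig:{}
  T[2,3] 'ca' = {A}
  T[3,4] 'ac' = ∅
  T[4,5] 'cb' = {S,X3}  orig:{S}
  T[5,6] 'bc' = ∅
  T[6,7] 'cb' = {S,X3}  orig:{S}
  T[2,4] 'cac' = ∅
  T[3,5] 'acb' = ∅
  T[4,6] 'cbc' = ∅
  T[5,7] 'bcb' = ∅
  T[2,5] 'cacb' = {A}
  T[3,6] 'acbc' = ∅
  T[4,7] 'cbcb' = ∅
  T[2,6] 'cacbc' = ∅
  T[3,7] 'acbcb' = ∅
  T[2,7] 'cacbcb' = {A}

Original NTs in T[2,7] deriving "cacbcb": ["A"]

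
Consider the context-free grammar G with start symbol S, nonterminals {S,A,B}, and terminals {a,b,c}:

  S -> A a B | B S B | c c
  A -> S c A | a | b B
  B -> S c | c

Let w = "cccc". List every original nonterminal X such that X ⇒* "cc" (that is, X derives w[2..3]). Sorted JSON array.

CNF form of G:
  S -> A X4 | B X5 | T0 T0
  A -> S X3 | T1 B | a
  B -> S T0 | c
  T0 -> c
  T1 -> b
  T2 -> a
  X3 -> T0 A
  X4 -> T2 B
  X5 -> S B

Fill CYK table bottom-up — only the sub-triangle for w[2..3]:
  [2..2]={B,T0}  "c"  orig:{B}
  [3..3]={B,T0}  "c"  orig:{B}
  [2..3]={S}  "cc"

Original NTs in T[2,3] deriving "cc": ["S"]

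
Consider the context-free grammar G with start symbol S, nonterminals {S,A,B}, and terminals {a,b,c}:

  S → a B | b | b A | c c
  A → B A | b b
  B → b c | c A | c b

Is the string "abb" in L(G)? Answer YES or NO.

Convert to CNF:
  S -> T0 A | T1 T1 | T2 B | b
  A -> B A | T0 T0
  B -> T0 T1 | T1 A | T1 T0
  T0 -> b
  T1 -> c
  T2 -> a

CYK fill:
  T[0,0] 'a' = {T2}  orig:{}
  T[1,1] 'b' = {S,T0}  orig:{S}
  T[2,2] 'b' = {S,T0}  orig:{S}
  T[0,1] 'ab' = ∅
  T[1,2] 'bb' = {A}
  T[0,2] 'abb' = ∅

S ∉ T[0,2] ⇒ NO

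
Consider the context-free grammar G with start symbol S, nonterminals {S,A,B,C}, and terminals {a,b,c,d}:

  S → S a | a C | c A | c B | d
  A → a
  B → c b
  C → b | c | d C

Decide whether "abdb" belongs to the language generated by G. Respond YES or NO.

CNF form of G:
  S -> S T3 | T0 A | T0 B | T3 C | d
  A -> a
  B -> T0 T1
  C -> T2 C | b | c
  T0 -> c
  T1 -> b
  T2 -> d
  T3 -> a

Fill CYK table bottom-up:
  [0..0]={A,T3}  "a"  orig:{A}
  [1..1]={C,T1}  "b"  orig:{C}
  [2..2]={S,T2}  "d"  orig:{S}
  [3..3]={C,T1}  "b"  orig:{C}
  [0..1]={S}  "ab"
  [1..2]=∅  "bd"
  [2..3]={C}  "db"
  [0..2]=∅  "abd"
  [1..3]=∅  "bdb"
  [0..3]=∅  "abdb"

S ∉ T[0,3] ⇒ NO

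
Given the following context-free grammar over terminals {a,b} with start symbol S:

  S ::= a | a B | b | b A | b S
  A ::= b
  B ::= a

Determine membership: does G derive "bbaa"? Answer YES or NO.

CNF form of G:
  S -> T0 B | T1 A | T1 S | a | b
  A -> b
  B -> a
  T0 -> a
  T1 -> b

CYK table (by increasing span):
  cell(0,0) b: {A,S,T1}  orig:{A,S}
  cell(1,1) b: {A,S,T1}  orig:{A,S}
  cell(2,2) a: {B,S,T0}  orig:{B,S}
  cell(3,3) a: {B,S,T0}  orig:{B,S}
  cell(0,1) bb: {S}
  cell(1,2) ba: {S}
  cell(2,3) aa: {S}
  cell(0,2) bba: {S}
  cell(1,3) baa: {S}
  cell(0,3) bbaa: {S}

S ∈ T[0,3] ⇒ YES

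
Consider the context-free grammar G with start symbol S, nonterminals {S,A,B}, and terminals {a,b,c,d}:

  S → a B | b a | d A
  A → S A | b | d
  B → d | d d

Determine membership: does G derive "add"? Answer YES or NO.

Convert to CNF:
  S -> T0 A | T1 B | T2 T1
  A -> S A | b | d
  B -> T0 T0 | d
  T0 -> d
  T1 -> a
  T2 -> b

CYK fill:
  [0..0]={T1}  "a"  orig:{}
  [1..1]={A,B,T0}  "d"  orig:{A,B}
  [2..2]={A,B,T0}  "d"  orig:{A,B}
  [0..1]={S}  "ad"
  [1..2]={B,S}  "dd"
  [0..2]={A,S}  "add"

S ∈ T[0,2] ⇒ YES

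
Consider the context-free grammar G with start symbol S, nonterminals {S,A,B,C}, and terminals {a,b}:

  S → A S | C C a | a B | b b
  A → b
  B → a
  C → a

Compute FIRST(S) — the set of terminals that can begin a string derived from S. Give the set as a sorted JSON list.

Compute FIRST by fixpoint:
pass 1:
  A via A→b: +{b}
  B via B→a: +{a}
  C via C→a: +{a}
  S via S→A S: +{b}
  S via S→C C a: +{a}
  FIRST[S]={a,b}  FIRST[A]={b}  FIRST[B]={a}  FIRST[C]={a}
pass 2: done
  FIRST[S]={a,b}  FIRST[A]={b}  FIRST[B]={a}  FIRST[C]={a}

FIRST(S) = ["a", "b"]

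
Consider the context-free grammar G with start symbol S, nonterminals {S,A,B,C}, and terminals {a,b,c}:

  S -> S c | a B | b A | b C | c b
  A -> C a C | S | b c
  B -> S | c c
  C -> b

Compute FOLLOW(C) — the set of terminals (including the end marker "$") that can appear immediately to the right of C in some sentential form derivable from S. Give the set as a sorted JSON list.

Compute FIRST by fixpoint:
round 1:
  A via A→b c: +{b}
  B via B→c c: +{c}
  C via C→b: +{b}
  S via S→a B: +{a}
  S via S→b A: +{b}
  S via S→c b: +{c}
  S: {a,b,c}  A: {b}  B: {c}  C: {b}
round 2:
  A via A→S: +{a,c}
  B via B→S: +{a,b}
  S: {a,b,c}  A: {a,b,c}  B: {a,b,c}  C: {b}
round 3: (no change)
  S: {a,b,c}  A: {a,b,c}  B: {a,b,c}  C: {b}

FOLLOW iteration:
initialize: $ ∈ FOLLOW(S)
pass 1:
  A→C a C: FOLLOW(C) ⊇ FIRST(a) = {a}; new: +{a}
  S→S c: FOLLOW(S) ⊇ FIRST(c) = {c}; new: +{c}
  S→a B: FOLLOW(B) ⊇ FOLLOW(S) ⊇ {$,c}; new: +{$,c}
  S→b A: FOLLOW(A) ⊇ FOLLOW(S) ⊇ {$,c}; new: +{$,c}
  S→b C: FOLLOW(C) ⊇ FOLLOW(S) ⊇ {$,c}; new: +{$,c}
  FOLLOW(S)={$,c}  FOLLOW(A)={$,c}  FOLLOW(B)={$,c}  FOLLOW(C)={$,a,c}
pass 2: (no change)
  FOLLOW(S)={$,c}  FOLLOW(A)={$,c}  FOLLOW(B)={$,c}  FOLLOW(C)={$,a,c}

FOLLOW(C) = ["$", "a", "c"]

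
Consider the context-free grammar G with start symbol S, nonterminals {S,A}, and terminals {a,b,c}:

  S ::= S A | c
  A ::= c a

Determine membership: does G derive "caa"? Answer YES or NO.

Convert to CNF:
  S -> S A | c
  A -> T0 T1
  T0 -> c
  T1 -> a

CYK table (by increasing span):
  T[0,0] 'c' = {S,T0}  orig:{S}
  T[1,1] 'a' = {T1}  orig:{}
  T[2,2] 'a' = {T1}  orig:{}
  T[0,1] 'ca' = {A}
  T[1,2] 'aa' = ∅
  T[0,2] 'caa' = ∅

S ∉ T[0,2] ⇒ NO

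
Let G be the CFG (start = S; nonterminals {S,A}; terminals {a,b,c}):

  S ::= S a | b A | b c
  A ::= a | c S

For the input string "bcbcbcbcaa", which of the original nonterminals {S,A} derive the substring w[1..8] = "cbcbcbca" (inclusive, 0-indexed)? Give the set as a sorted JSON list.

CNF form of G:
  S -> S T1 | T2 A | T2 T0
  A -> T0 S | a
  T0 -> c
  T1 -> a
  T2 -> b

Fill CYK table bottom-up, restricted to cells inside w[1..8]:
  T[1,1] 'c' = {T0}  orig:{}
  T[2,2] 'b' = {T2}  orig:{}
  T[3,3] 'c' = {T0}  orig:{}
  T[4,4] 'b' = {T2}  orig:{}
  T[5,5] 'c' = {T0}  orig:{}
  T[6,6] 'b' = {T2}  orig:{}
  T[7,7] 'c' = {T0}  orig:{}
  T[8,8] 'a' = {A,T1}  orig:{A}
  T[1,2] 'cb' = ∅
  T[2,3] 'bc' = {S}
  T[3,4] 'cb' = ∅
  T[4,5] 'bc' = {S}
  T[5,6] 'cb' = ∅
  T[6,7] 'bc' = {S}
  T[7,8] 'ca' = ∅
  T[1,3] 'cbc' = {A}
  T[2,4] 'bcb' = ∅
  T[3,5] 'cbc' = {A}
  T[4,6] 'bcb' = ∅
  T[5,7] 'cbc' = {A}
  T[6,8] 'bca' = {S}
  T[1,4] 'cbcb' = ∅
  T[2,5] 'bcbc' = {S}
  T[3,6] 'cbcb' = ∅
  T[4,7] 'bcbc' = {S}
  T[5,8] 'cbca' = {A}
  T[1,5] 'cbcbc' = {A}
  T[2,6] 'bcbcb' = ∅
  T[3,7] 'cbcbc' = {A}
  T[4,8] 'bcbca' = {S}
  T[1,6] 'cbcbcb' = ∅
  T[2,7] 'bcbcbc' = {S}
  T[3,8] 'cbcbca' = {A}
  T[1,7] 'cbcbcbc' = {A}
  T[2,8] 'bcbcbca' = {S}
  T[1,8] 'cbcbcbca' = {A}

Original NTs in T[1,8] deriving "cbcbcbca": ["A"]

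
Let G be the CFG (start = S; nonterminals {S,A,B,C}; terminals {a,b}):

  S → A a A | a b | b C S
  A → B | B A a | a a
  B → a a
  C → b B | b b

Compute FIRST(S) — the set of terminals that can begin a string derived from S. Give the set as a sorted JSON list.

FIRST iteration:
pass 1:
  A via A→a a: +{a}
  B via B→a a: +{a}
  C via C→b B: +{b}
  S via S→A a A: +{a}
  S via S→b C S: +{b}
  S: {a,b}  A: {a}  B: {a}  C: {b}
pass 2: done
  S: {a,b}  A: {a}  B: {a}  C: {b}

FIRST(S) = ["a", "b"]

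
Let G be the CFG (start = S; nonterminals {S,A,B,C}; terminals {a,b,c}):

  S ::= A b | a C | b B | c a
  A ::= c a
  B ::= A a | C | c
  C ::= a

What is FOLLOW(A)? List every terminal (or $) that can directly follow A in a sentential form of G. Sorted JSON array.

Compute FIRST by fixpoint:
round 1:
  A via A→c a: +{c}
  B via B→A a: +{c}
  C via C→a: +{a}
  S via S→A b: +{c}
  S via S→a C: +{a}
  S via S→b B: +{b}
  S: {a,b,c}  A: {c}  B: {c}  C: {a}
round 2:
  B via B→C: +{a}
  S: {a,b,c}  A: {c}  B: {a,c}  C: {a}
round 3: — fixpoint
  S: {a,b,c}  A: {c}  B: {a,c}  C: {a}

FOLLOW sets:
seed FOLLOW(S) with $
pass 1:
  B→A a: FOLLOW(A) ⊇ FIRST(a) = {a}; new: +{a}
  S→A b: FOLLOW(A) ⊇ FIRST(b) = {b}; new: +{b}
  S→a C: FOLLOW(C) ⊇ FOLLOW(S) ⊇ {$}; new: +{$}
  S→b B: FOLLOW(B) ⊇ FOLLOW(S) ⊇ {$}; new: +{$}
  FOLLOW(S)={$}  FOLLOW(A)={a,b}  FOLLOW(B)={$}  FOLLOW(C)={$}
pass 2: done
  FOLLOW(S)={$}  FOLLOW(A)={a,b}  FOLLOW(B)={$}  FOLLOW(C)={$}

FOLLOW(A) = ["a", "b"]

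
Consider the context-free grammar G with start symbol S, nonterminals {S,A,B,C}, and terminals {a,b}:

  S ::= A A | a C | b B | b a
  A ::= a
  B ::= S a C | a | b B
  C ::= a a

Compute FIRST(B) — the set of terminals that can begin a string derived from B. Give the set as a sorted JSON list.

Compute FIRST by fixpoint:
[1]
  A via A→a: +{a}
  B via B→a: +{a}
  B via B→b B: +{b}
  C via C→a a: +{a}
  S via S→A A: +{a}
  S via S→b B: +{b}
  S: {a,b}  A: {a}  B: {a,b}  C: {a}
[2] (stable)
  S: {a,b}  A: {a}  B: {a,b}  C: {a}

FIRST(B) = ["a", "b"]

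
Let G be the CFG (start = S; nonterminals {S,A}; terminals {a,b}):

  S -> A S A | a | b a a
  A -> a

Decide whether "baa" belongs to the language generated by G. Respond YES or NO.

CNF form of G:
  S -> A X2 | T0 X3 | a
  A -> a
  T0 -> b
  T1 -> a
  X2 -> S A
  X3 -> T1 T1

CYK table (by increasing span):
  T[0,0] 'b' = {T0}  orig:{}
  T[1,1] 'a' = {A,S,T1}  orig:{A,S}
  T[2,2] 'a' = {A,S,T1}  orig:{A,S}
  T[0,1] 'ba' = ∅
  T[1,2] 'aa' = {X2,X3}  orig:{}
  T[0,2] 'baa' = {S}

S ∈ T[0,2] ⇒ YES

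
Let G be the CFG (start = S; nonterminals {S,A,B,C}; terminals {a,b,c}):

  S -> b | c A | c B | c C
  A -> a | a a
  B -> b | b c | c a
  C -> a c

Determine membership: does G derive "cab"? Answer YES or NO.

CNF form of G:
  S -> T2 A | T2 B | T2 C | b
  A -> T0 T0 | a
  B -> T1 T2 | T2 T0 | b
  C -> T0 T2
  T0 -> a
  T1 -> b
  T2 -> c

Fill CYK table bottom-up:
  cell(0,0) c: {T2}  orig:{}
  cell(1,1) a: {A,T0}  orig:{A}
  cell(2,2) b: {B,S,T1}  orig:{B,S}
  cell(0,1) ca: {B,S}
  cell(1,2) ab: ∅
  cell(0,2) cab: ∅

S ∉ T[0,2] ⇒ NO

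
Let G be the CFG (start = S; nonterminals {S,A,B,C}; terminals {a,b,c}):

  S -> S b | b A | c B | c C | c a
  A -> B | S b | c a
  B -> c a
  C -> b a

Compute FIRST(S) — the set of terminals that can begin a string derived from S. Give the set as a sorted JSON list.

FIRST sets, iterate to fixpoint:
iter 1:
  A via A→c a: +{c}
  B via B→c a: +{c}
  C via C→b a: +{b}
  S via S→b A: +{b}
  S via S→c B: +{c}
  FIRST(S)={b,c}  FIRST(A)={c}  FIRST(B)={c}  FIRST(C)={b}
iter 2:
  A via A→S b: +{b}
  FIRST(S)={b,c}  FIRST(A)={b,c}  FIRST(B)={c}  FIRST(C)={b}
iter 3: done
  FIRST(S)={b,c}  FIRST(A)={b,c}  FIRST(B)={c}  FIRST(C)={b}

FIRST(S) = ["b", "c"]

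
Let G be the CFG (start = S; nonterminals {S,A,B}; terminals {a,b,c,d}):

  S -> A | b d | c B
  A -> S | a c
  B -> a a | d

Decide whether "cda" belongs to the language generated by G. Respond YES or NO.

Convert to CNF:
  S -> T0 T1 | T1 B | T2 T3
  A -> T0 T1 | T1 B | T2 T3
  B -> T0 T0 | d
  T0 -> a
  T1 -> c
  T2 -> b
  T3 -> d

Fill CYK table bottom-up:
  [0..0]={T1}  "c"  orig:{}
  [1..1]={B,T3}  "d"  orig:{B}
  [2..2]={T0}  "a"  orig:{}
  [0..1]={A,S}  "cd"
  [1..2]=∅  "da"
  [0..2]=∅  "cda"

S ∉ T[0,2] ⇒ NO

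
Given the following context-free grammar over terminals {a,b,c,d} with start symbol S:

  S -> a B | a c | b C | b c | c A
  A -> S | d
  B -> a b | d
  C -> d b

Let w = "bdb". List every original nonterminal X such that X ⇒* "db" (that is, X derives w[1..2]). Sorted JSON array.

CNF form of G:
  S -> T0 B | T0 T1 | T1 A | T2 C | T2 T1
  A -> T0 B | T0 T1 | T1 A | T2 C | T2 T1 | d
  B -> T0 T2 | d
  C -> T3 T2
  T0 -> a
  T1 -> c
  T2 -> b
  T3 -> d

Fill CYK table bottom-up, restricted to cells inside w[1..2]:
  [1..1]={A,B,T3}  "d"  orig:{A,B}
  [2..2]={T2}  "b"  orig:{}
  [1..2]={C}  "db"

Original NTs in T[1,2] deriving "db": ["C"]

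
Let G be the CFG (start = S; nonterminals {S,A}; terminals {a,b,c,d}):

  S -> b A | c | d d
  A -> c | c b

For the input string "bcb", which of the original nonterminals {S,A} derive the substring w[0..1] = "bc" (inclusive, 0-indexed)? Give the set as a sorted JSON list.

CNF form of G:
  S -> T1 A | T2 T2 | c
  A -> T0 T1 | c
  T0 -> c
  T1 -> b
  T2 -> d

CYK fill, restricted to cells inside w[0..1]:
  [0..0]={T1}  "b"  orig:{}
  [1..1]={A,S,T0}  "c"  orig:{A,S}
  [0..1]={S}  "bc"

Original NTs in T[0,1] deriving "bc": ["S"]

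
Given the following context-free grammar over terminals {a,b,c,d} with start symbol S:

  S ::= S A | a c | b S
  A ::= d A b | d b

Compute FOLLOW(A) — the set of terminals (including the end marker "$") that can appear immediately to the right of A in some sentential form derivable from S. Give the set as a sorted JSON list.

Compute FIRST by fixpoint:
iter 1:
  A via A→d A b: +{d}
  S via S→a c: +{a}
  S via S→b S: +{b}
  S: {a,b}  A: {d}
iter 2: (stable)
  S: {a,b}  A: {d}

Compute FOLLOW by fixpoint:
initialize: $ ∈ FOLLOW(S)
pass 1:
  A→d A b: FOLLOW(A) ⊇ FIRST(b) = {b}; new: +{b}
  S→S A: FOLLOW(S) ⊇ FIRST(A) = {d}; new: +{d}
  S→S A: FOLLOW(A) ⊇ FOLLOW(S) ⊇ {$,d}; new: +{$,d}
  S: {$,d}  A: {$,b,d}
pass 2: (no change)
  S: {$,d}  A: {$,b,d}

FOLLOW(A) = ["$", "b", "d"]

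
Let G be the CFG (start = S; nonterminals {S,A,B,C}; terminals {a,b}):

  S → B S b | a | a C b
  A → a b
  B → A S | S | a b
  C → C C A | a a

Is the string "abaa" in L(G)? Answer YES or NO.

CNF form of G:
  S -> B X5 | T0 X6 | a
  A -> T0 T1
  B -> A S | B X2 | T0 T1 | T0 X3 | a
  C -> C X4 | T0 T0
  T0 -> a
  T1 -> b
  X2 -> S T1
  X3 -> C T1
  X4 -> C A
  X5 -> S T1
  X6 -> C T1

CYK fill:
  cell(0,0) a: {B,S,T0}  orig:{B,S}
  cell(1,1) b: {T1}  orig:{}
  cell(2,2) a: {B,S,T0}  orig:{B,S}
  cell(3,3) a: {B,S,T0}  orig:{B,S}
  cell(0,1) ab: {A,B,X2,X5}  orig:{A,B}
  cell(1,2) ba: ∅
  cell(2,3) aa: {C}
  cell(0,2) aba: {B}
  cell(1,3) baa: ∅
  cell(0,3) abaa: ∅

S ∉ T[0,3] ⇒ NO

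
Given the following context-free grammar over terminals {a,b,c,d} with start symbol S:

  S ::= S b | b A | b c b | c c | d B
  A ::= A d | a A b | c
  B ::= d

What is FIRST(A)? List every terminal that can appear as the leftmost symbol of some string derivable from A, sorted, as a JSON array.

FIRST sets, iterate to fixpoint:
[1]
  A via A→a A b: +{a}
  A via A→c: +{c}
  B via B→d: +{d}
  S via S→b A: +{b}
  S via S→c c: +{c}
  S via S→d B: +{d}
  FIRST[S]={b,c,d}  FIRST[A]={a,c}  FIRST[B]={d}
[2] (stable)
  FIRST[S]={b,c,d}  FIRST[A]={a,c}  FIRST[B]={d}

FIRST(A) = ["a", "c"]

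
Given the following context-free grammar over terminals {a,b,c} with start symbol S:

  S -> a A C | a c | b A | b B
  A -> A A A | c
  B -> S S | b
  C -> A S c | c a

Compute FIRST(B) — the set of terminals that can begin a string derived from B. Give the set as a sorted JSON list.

Compute FIRST by fixpoint:
round 1:
  A via A→c: +{c}
  B via B→b: +{b}
  C via C→A S c: +{c}
  S via S→a A C: +{a}
  S via S→b A: +{b}
  FIRST(S)={a,b}  FIRST(A)={c}  FIRST(B)={b}  FIRST(C)={c}
round 2:
  B via B→S S: +{a}
  FIRST(S)={a,b}  FIRST(A)={c}  FIRST(B)={a,b}  FIRST(C)={c}
round 3: done
  FIRST(S)={a,b}  FIRST(A)={c}  FIRST(B)={a,b}  FIRST(C)={c}

FIRST(B) = ["a", "b"]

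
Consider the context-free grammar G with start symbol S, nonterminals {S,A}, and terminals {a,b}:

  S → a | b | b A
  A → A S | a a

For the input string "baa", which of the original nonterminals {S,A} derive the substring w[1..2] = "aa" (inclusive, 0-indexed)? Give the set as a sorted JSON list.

Convert to CNF:
  S -> T1 A | a | b
  A -> A S | T0 T0
  T0 -> a
  T1 -> b

CYK fill (cells [i..j] with 1 ≤ i ≤ j ≤ 2 only):
  [1..1]={S,T0}  "a"  orig:{S}
  [2..2]={S,T0}  "a"  orig:{S}
  [1..2]={A}  "aa"

Original NTs in T[1,2] deriving "aa": ["A"]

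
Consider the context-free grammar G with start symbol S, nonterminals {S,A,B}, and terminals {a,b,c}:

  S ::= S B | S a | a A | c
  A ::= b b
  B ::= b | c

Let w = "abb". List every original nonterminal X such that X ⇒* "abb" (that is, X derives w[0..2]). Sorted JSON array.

CNF form of G:
  S -> S B | S T1 | T1 A | c
  A -> T0 T0
  B -> b | c
  T0 -> b
  T1 -> a

CYK fill, restricted to cells inside w[0..2]:
  cell(0,0) a: {T1}  orig:{}
  cell(1,1) b: {B,T0}  orig:{B}
  cell(2,2) b: {B,T0}  orig:{B}
  cell(0,1) ab: ∅
  cell(1,2) bb: {A}
  cell(0,2) abb: {S}

Original NTs in T[0,2] deriving "abb": ["S"]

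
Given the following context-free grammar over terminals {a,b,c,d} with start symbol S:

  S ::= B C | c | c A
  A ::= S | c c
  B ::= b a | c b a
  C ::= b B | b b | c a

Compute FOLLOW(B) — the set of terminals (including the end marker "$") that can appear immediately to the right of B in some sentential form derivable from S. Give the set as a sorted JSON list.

Compute FIRST by fixpoint:
[1]
  A via A→c c: +{c}
  B via B→b a: +{b}
  B via B→c b a: +{c}
  C via C→b B: +{b}
  C via C→c a: +{c}
  S via S→B C: +{b,c}
  FIRST(S)={b,c}  FIRST(A)={c}  FIRST(B)={b,c}  FIRST(C)={b,c}
[2]
  A via A→S: +{b}
  FIRST(S)={b,c}  FIRST(A)={b,c}  FIRST(B)={b,c}  FIRST(C)={b,c}
[3] — fixpoint
  FIRST(S)={b,c}  FIRST(A)={b,c}  FIRST(B)={b,c}  FIRST(C)={b,c}

FOLLOW sets:
initialize: $ ∈ FOLLOW(S)
round 1:
  S→B C: FOLLOW(B) ⊇ FIRST(C) = {b,c}; new: +{b,c}
  S→B C: FOLLOW(C) ⊇ FOLLOW(S) ⊇ {$}; new: +{$}
  S→c A: FOLLOW(A) ⊇ FOLLOW(S) ⊇ {$}; new: +{$}
  FOLLOW[S]={$}  FOLLOW[A]={$}  FOLLOW[B]={b,c}  FOLLOW[C]={$}
round 2:
  C→b B: FOLLOW(B) ⊇ FOLLOW(C) ⊇ {$}; new: +{$}
  FOLLOW[S]={$}  FOLLOW[A]={$}  FOLLOW[B]={$,b,c}  FOLLOW[C]={$}
round 3: done
  FOLLOW[S]={$}  FOLLOW[A]={$}  FOLLOW[B]={$,b,c}  FOLLOW[C]={$}

FOLLOW(B) = ["$", "b", "c"]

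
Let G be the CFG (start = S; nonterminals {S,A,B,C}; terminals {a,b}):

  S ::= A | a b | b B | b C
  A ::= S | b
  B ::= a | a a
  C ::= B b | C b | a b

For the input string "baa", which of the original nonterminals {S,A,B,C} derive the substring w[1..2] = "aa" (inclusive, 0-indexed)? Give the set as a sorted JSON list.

Convert to CNF:
  S -> T0 T1 | T1 B | T1 C | b
  A -> T0 T1 | T1 B | T1 C | b
  B -> T0 T0 | a
  C -> B T1 | C T1 | T0 T1
  T0 -> a
  T1 -> b

Fill CYK table bottom-up — only the sub-triangle for w[1..2]:
  T[1,1] 'a' = {B,T0}  orig:{B}
  T[2,2] 'a' = {B,T0}  orig:{B}
  T[1,2] 'aa' = {B}

Original NTs in T[1,2] deriving "aa": ["B"]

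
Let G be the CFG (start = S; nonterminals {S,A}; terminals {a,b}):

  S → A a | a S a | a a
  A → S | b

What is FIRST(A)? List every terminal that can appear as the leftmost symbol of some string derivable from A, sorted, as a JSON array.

FIRST sets, iterate to fixpoint:
[1]
  A via A→b: +{b}
  S via S→A a: +{b}
  S via S→a S a: +{a}
  S: {a,b}  A: {b}
[2]
  A via A→S: +{a}
  S: {a,b}  A: {a,b}
[3] done
  S: {a,b}  A: {a,b}

FIRST(A) = ["a", "b"]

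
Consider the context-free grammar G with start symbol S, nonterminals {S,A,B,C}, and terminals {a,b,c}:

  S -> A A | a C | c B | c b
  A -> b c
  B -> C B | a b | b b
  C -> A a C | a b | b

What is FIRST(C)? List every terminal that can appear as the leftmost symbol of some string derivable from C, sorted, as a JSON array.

FIRST iteration:
iter 1:
  A via A→b c: +{b}
  B via B→a b: +{a}
  B via B→b b: +{b}
  C via C→A a C: +{b}
  C via C→a b: +{a}
  S via S→A A: +{b}
  S via S→a C: +{a}
  S via S→c B: +{c}
  FIRST[S]={a,b,c}  FIRST[A]={b}  FIRST[B]={a,b}  FIRST[C]={a,b}
iter 2: (no change)
  FIRST[S]={a,b,c}  FIRST[A]={b}  FIRST[B]={a,b}  FIRST[C]={a,b}

FIRST(C) = ["a", "b"]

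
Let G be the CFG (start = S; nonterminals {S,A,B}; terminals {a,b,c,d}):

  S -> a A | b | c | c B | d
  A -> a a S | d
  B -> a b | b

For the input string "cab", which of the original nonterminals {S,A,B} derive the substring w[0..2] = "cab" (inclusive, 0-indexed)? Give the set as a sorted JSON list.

CNF form of G:
  S -> T0 A | T2 B | b | c | d
  A -> T0 X3 | d
  B -> T0 T1 | b
  T0 -> a
  T1 -> b
  T2 -> c
  X3 -> T0 S

CYK fill — only the sub-triangle for w[0..2]:
  [0..0]={S,T2}  "c"  orig:{S}
  [1..1]={T0}  "a"  orig:{}
  [2..2]={B,S,T1}  "b"  orig:{B,S}
  [0..1]=∅  "ca"
  [1..2]={B,X3}  "ab"  orig:{B}
  [0..2]={S}  "cab"

Original NTs in T[0,2] deriving "cab": ["S"]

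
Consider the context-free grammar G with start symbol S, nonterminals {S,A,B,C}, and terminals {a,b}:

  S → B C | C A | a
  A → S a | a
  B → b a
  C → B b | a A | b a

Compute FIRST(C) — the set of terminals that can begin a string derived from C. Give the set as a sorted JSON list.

Compute FIRST by fixpoint:
round 1:
  A via A→a: +{a}
  B via B→b a: +{b}
  C via C→B b: +{b}
  C via C→a A: +{a}
  S via S→B C: +{b}
  S via S→C A: +{a}
  FIRST[S]={a,b}  FIRST[A]={a}  FIRST[B]={b}  FIRST[C]={a,b}
round 2:
  A via A→S a: +{b}
  FIRST[S]={a,b}  FIRST[A]={a,b}  FIRST[B]={b}  FIRST[C]={a,b}
round 3: (no change)
  FIRST[S]={a,b}  FIRST[A]={a,b}  FIRST[B]={b}  FIRST[C]={a,b}

FIRST(C) = ["a", "b"]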